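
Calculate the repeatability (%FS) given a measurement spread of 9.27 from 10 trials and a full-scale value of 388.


Repeatability = (spread / full scale) * 100%.
R = (9.27 / 388) * 100
R = 2.389 %FS

2.389 %FS


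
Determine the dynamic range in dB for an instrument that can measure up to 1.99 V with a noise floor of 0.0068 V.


Dynamic range = 20 * log10(Vmax / Vnoise).
DR = 20 * log10(1.99 / 0.0068)
DR = 20 * log10(292.65)
DR = 49.33 dB

49.33 dB


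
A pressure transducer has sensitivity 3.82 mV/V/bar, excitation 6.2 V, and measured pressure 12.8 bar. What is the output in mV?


Output = sensitivity * Vex * P.
Vout = 3.82 * 6.2 * 12.8
Vout = 23.684 * 12.8
Vout = 303.16 mV

303.16 mV


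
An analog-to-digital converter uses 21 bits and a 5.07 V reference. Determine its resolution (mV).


The resolution (LSB) of an ADC is Vref / 2^n.
LSB = 5.07 / 2^21
LSB = 5.07 / 2097152
LSB = 2.42e-06 V = 0.00241756 mV

0.00241756 mV


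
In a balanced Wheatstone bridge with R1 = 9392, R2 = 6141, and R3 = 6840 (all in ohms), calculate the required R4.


At balance: R1*R4 = R2*R3, so R4 = R2*R3/R1.
R4 = 6141 * 6840 / 9392
R4 = 42004440 / 9392
R4 = 4472.36 ohm

4472.36 ohm


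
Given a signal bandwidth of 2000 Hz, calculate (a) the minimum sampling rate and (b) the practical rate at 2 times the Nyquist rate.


By Nyquist theorem, fs_min = 2 * fmax.
fs_min = 2 * 2000 = 4000 Hz
Practical rate = 2 * fs_min = 2 * 4000 = 8000 Hz

fs_min = 4000 Hz, fs_practical = 8000 Hz


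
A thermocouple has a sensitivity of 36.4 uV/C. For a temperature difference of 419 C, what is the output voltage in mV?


The thermocouple output V = sensitivity * dT.
V = 36.4 uV/C * 419 C
V = 15251.6 uV
V = 15.252 mV

15.252 mV


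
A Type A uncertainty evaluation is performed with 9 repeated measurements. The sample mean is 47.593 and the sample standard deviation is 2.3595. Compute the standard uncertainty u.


The standard uncertainty for Type A evaluation is u = s / sqrt(n).
u = 2.3595 / sqrt(9)
u = 2.3595 / 3.0
u = 0.7865

0.7865


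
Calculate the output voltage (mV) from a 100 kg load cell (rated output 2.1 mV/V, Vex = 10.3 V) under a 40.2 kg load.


Vout = rated_output * Vex * (load / capacity).
Vout = 2.1 * 10.3 * (40.2 / 100)
Vout = 2.1 * 10.3 * 0.402
Vout = 8.695 mV

8.695 mV


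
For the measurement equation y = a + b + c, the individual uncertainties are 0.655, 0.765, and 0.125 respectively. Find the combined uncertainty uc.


For a sum of independent quantities, uc = sqrt(u1^2 + u2^2 + u3^2).
uc = sqrt(0.655^2 + 0.765^2 + 0.125^2)
uc = sqrt(0.429025 + 0.585225 + 0.015625)
uc = 1.0148

1.0148


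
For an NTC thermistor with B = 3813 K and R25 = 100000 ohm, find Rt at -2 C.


NTC thermistor equation: Rt = R25 * exp(B * (1/T - 1/T25)).
T in Kelvin: 271.15 K, T25 = 298.15 K
1/T - 1/T25 = 1/271.15 - 1/298.15 = 0.00033398
B * (1/T - 1/T25) = 3813 * 0.00033398 = 1.2735
Rt = 100000 * exp(1.2735) = 357320.3 ohm

357320.3 ohm


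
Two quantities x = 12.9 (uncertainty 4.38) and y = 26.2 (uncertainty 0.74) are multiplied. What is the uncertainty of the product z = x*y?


For a product z = x*y, the relative uncertainty is:
uz/z = sqrt((ux/x)^2 + (uy/y)^2)
Relative uncertainties: ux/x = 4.38/12.9 = 0.339535
uy/y = 0.74/26.2 = 0.028244
z = 12.9 * 26.2 = 338.0
uz = 338.0 * sqrt(0.339535^2 + 0.028244^2) = 115.152

115.152


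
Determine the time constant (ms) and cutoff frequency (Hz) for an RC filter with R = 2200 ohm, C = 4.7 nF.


Time constant: tau = R * C.
tau = 2200 * 4.70e-09 = 1.034e-05 s
tau = 0.0103 ms
Cutoff frequency: fc = 1 / (2*pi*R*C).
fc = 1 / (2*pi*1.034e-05) = 15392.16 Hz

tau = 0.0103 ms, fc = 15392.16 Hz


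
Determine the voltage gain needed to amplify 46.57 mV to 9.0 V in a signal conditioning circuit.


Gain = Vout / Vin (converting to same units).
G = 9.0 V / 46.57 mV
G = 9000.0 mV / 46.57 mV
G = 193.26

193.26


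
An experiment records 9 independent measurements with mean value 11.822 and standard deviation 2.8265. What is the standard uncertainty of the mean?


The standard uncertainty for Type A evaluation is u = s / sqrt(n).
u = 2.8265 / sqrt(9)
u = 2.8265 / 3.0
u = 0.9422

0.9422


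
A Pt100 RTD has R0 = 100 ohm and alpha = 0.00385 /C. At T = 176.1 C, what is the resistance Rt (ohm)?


The RTD equation: Rt = R0 * (1 + alpha * T).
Rt = 100 * (1 + 0.00385 * 176.1)
Rt = 100 * (1 + 0.677985)
Rt = 100 * 1.677985
Rt = 167.799 ohm

167.799 ohm


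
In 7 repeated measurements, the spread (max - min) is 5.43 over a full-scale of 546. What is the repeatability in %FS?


Repeatability = (spread / full scale) * 100%.
R = (5.43 / 546) * 100
R = 0.995 %FS

0.995 %FS


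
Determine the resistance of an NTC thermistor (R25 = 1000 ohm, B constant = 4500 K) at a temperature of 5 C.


NTC thermistor equation: Rt = R25 * exp(B * (1/T - 1/T25)).
T in Kelvin: 278.15 K, T25 = 298.15 K
1/T - 1/T25 = 1/278.15 - 1/298.15 = 0.00024117
B * (1/T - 1/T25) = 4500 * 0.00024117 = 1.0852
Rt = 1000 * exp(1.0852) = 2960.2 ohm

2960.2 ohm


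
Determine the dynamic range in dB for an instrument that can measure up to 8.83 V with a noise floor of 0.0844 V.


Dynamic range = 20 * log10(Vmax / Vnoise).
DR = 20 * log10(8.83 / 0.0844)
DR = 20 * log10(104.62)
DR = 40.39 dB

40.39 dB


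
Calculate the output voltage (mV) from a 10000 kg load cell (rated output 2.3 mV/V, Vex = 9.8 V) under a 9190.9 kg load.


Vout = rated_output * Vex * (load / capacity).
Vout = 2.3 * 9.8 * (9190.9 / 10000)
Vout = 2.3 * 9.8 * 0.91909
Vout = 20.716 mV

20.716 mV


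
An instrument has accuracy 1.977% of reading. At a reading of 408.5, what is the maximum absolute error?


Absolute error = (accuracy% / 100) * reading.
Error = (1.977 / 100) * 408.5
Error = 0.01977 * 408.5
Error = 8.076

8.076


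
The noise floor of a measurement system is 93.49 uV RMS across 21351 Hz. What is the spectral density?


Noise spectral density = Vrms / sqrt(BW).
NSD = 93.49 / sqrt(21351)
NSD = 93.49 / 146.1198
NSD = 0.6398 uV/sqrt(Hz)

0.6398 uV/sqrt(Hz)


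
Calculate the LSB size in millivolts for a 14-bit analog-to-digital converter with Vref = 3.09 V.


The resolution (LSB) of an ADC is Vref / 2^n.
LSB = 3.09 / 2^14
LSB = 3.09 / 16384
LSB = 0.0001886 V = 0.18859863 mV

0.18859863 mV


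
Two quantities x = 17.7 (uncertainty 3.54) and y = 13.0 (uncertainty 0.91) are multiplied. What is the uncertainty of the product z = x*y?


For a product z = x*y, the relative uncertainty is:
uz/z = sqrt((ux/x)^2 + (uy/y)^2)
Relative uncertainties: ux/x = 3.54/17.7 = 0.2
uy/y = 0.91/13.0 = 0.07
z = 17.7 * 13.0 = 230.1
uz = 230.1 * sqrt(0.2^2 + 0.07^2) = 48.757

48.757


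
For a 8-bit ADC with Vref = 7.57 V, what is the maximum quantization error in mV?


The maximum quantization error is +/- LSB/2.
LSB = Vref / 2^n = 7.57 / 256 = 0.02957031 V
Max error = LSB / 2 = 0.02957031 / 2 = 0.01478516 V
Max error = 14.7852 mV

14.7852 mV


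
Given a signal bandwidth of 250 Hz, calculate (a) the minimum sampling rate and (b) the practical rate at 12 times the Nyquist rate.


By Nyquist theorem, fs_min = 2 * fmax.
fs_min = 2 * 250 = 500 Hz
Practical rate = 12 * fs_min = 12 * 500 = 6000 Hz

fs_min = 500 Hz, fs_practical = 6000 Hz


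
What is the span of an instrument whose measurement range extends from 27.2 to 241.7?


Span = upper range - lower range.
Span = 241.7 - (27.2)
Span = 214.5

214.5


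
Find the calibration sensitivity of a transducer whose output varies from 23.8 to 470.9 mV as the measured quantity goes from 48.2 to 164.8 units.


Sensitivity = (y2 - y1) / (x2 - x1).
S = (470.9 - 23.8) / (164.8 - 48.2)
S = 447.1 / 116.6
S = 3.8345 mV/unit

3.8345 mV/unit


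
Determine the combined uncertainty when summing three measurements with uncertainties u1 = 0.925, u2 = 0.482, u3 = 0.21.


For a sum of independent quantities, uc = sqrt(u1^2 + u2^2 + u3^2).
uc = sqrt(0.925^2 + 0.482^2 + 0.21^2)
uc = sqrt(0.855625 + 0.232324 + 0.0441)
uc = 1.064

1.064


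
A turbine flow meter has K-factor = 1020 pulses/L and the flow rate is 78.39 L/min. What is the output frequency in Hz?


Frequency = K * Q / 60 (converting L/min to L/s).
f = 1020 * 78.39 / 60
f = 79957.8 / 60
f = 1332.63 Hz

1332.63 Hz


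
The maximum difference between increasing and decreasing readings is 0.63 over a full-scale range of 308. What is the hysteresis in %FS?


Hysteresis = (max difference / full scale) * 100%.
H = (0.63 / 308) * 100
H = 0.205 %FS

0.205 %FS


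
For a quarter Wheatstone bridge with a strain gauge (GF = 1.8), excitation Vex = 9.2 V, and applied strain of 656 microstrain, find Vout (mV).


Quarter bridge output: Vout = (GF * epsilon * Vex) / 4.
Vout = (1.8 * 656e-6 * 9.2) / 4
Vout = 0.01086336 / 4 V
Vout = 0.00271584 V = 2.7158 mV

2.7158 mV


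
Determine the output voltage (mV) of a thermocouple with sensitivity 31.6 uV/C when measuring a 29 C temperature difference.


The thermocouple output V = sensitivity * dT.
V = 31.6 uV/C * 29 C
V = 916.4 uV
V = 0.916 mV

0.916 mV


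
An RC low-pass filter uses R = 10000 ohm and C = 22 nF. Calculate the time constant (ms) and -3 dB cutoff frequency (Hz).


Time constant: tau = R * C.
tau = 10000 * 2.20e-08 = 0.00022 s
tau = 0.22 ms
Cutoff frequency: fc = 1 / (2*pi*R*C).
fc = 1 / (2*pi*0.00022) = 723.43 Hz

tau = 0.22 ms, fc = 723.43 Hz


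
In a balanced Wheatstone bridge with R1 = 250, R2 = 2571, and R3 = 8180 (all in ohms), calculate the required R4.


At balance: R1*R4 = R2*R3, so R4 = R2*R3/R1.
R4 = 2571 * 8180 / 250
R4 = 21030780 / 250
R4 = 84123.12 ohm

84123.12 ohm


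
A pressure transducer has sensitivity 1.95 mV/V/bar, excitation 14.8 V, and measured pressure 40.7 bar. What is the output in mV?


Output = sensitivity * Vex * P.
Vout = 1.95 * 14.8 * 40.7
Vout = 28.86 * 40.7
Vout = 1174.6 mV

1174.6 mV


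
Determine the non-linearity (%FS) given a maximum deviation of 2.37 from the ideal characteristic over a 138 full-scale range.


Linearity error = (max deviation / full scale) * 100%.
Linearity = (2.37 / 138) * 100
Linearity = 1.717 %FS

1.717 %FS


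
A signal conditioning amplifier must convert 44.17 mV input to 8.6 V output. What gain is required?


Gain = Vout / Vin (converting to same units).
G = 8.6 V / 44.17 mV
G = 8600.0 mV / 44.17 mV
G = 194.7

194.7


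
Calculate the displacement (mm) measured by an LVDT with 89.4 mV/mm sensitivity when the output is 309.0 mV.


Displacement = Vout / sensitivity.
d = 309.0 / 89.4
d = 3.456 mm

3.456 mm


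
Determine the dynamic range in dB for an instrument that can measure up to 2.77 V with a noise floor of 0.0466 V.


Dynamic range = 20 * log10(Vmax / Vnoise).
DR = 20 * log10(2.77 / 0.0466)
DR = 20 * log10(59.44)
DR = 35.48 dB

35.48 dB


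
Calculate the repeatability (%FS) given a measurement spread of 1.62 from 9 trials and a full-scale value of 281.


Repeatability = (spread / full scale) * 100%.
R = (1.62 / 281) * 100
R = 0.577 %FS

0.577 %FS


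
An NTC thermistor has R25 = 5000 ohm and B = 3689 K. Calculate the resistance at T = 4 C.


NTC thermistor equation: Rt = R25 * exp(B * (1/T - 1/T25)).
T in Kelvin: 277.15 K, T25 = 298.15 K
1/T - 1/T25 = 1/277.15 - 1/298.15 = 0.00025414
B * (1/T - 1/T25) = 3689 * 0.00025414 = 0.9375
Rt = 5000 * exp(0.9375) = 12768.1 ohm

12768.1 ohm


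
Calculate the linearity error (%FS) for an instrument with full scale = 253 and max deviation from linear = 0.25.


Linearity error = (max deviation / full scale) * 100%.
Linearity = (0.25 / 253) * 100
Linearity = 0.099 %FS

0.099 %FS


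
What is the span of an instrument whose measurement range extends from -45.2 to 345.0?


Span = upper range - lower range.
Span = 345.0 - (-45.2)
Span = 390.2

390.2


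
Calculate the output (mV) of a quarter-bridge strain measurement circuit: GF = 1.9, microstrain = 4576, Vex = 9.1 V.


Quarter bridge output: Vout = (GF * epsilon * Vex) / 4.
Vout = (1.9 * 4576e-6 * 9.1) / 4
Vout = 0.07911904 / 4 V
Vout = 0.01977976 V = 19.7798 mV

19.7798 mV


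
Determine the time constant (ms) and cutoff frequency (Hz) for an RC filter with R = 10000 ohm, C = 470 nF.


Time constant: tau = R * C.
tau = 10000 * 4.70e-07 = 0.0047 s
tau = 4.7 ms
Cutoff frequency: fc = 1 / (2*pi*R*C).
fc = 1 / (2*pi*0.0047) = 33.86 Hz

tau = 4.7 ms, fc = 33.86 Hz


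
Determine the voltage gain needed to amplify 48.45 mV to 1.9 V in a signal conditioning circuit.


Gain = Vout / Vin (converting to same units).
G = 1.9 V / 48.45 mV
G = 1900.0 mV / 48.45 mV
G = 39.22

39.22


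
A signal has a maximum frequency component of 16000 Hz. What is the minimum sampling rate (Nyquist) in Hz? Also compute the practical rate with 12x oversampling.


By Nyquist theorem, fs_min = 2 * fmax.
fs_min = 2 * 16000 = 32000 Hz
Practical rate = 12 * fs_min = 12 * 32000 = 384000 Hz

fs_min = 32000 Hz, fs_practical = 384000 Hz


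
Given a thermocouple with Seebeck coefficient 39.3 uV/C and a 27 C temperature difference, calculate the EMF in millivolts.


The thermocouple output V = sensitivity * dT.
V = 39.3 uV/C * 27 C
V = 1061.1 uV
V = 1.061 mV

1.061 mV


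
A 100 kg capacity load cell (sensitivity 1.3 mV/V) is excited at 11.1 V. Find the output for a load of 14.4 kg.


Vout = rated_output * Vex * (load / capacity).
Vout = 1.3 * 11.1 * (14.4 / 100)
Vout = 1.3 * 11.1 * 0.144
Vout = 2.078 mV

2.078 mV


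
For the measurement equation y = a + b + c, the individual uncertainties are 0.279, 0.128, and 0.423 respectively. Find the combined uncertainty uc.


For a sum of independent quantities, uc = sqrt(u1^2 + u2^2 + u3^2).
uc = sqrt(0.279^2 + 0.128^2 + 0.423^2)
uc = sqrt(0.077841 + 0.016384 + 0.178929)
uc = 0.5226

0.5226


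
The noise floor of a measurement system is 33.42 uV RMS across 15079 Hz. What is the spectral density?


Noise spectral density = Vrms / sqrt(BW).
NSD = 33.42 / sqrt(15079)
NSD = 33.42 / 122.7966
NSD = 0.2722 uV/sqrt(Hz)

0.2722 uV/sqrt(Hz)


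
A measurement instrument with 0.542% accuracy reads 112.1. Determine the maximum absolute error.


Absolute error = (accuracy% / 100) * reading.
Error = (0.542 / 100) * 112.1
Error = 0.00542 * 112.1
Error = 0.6076

0.6076


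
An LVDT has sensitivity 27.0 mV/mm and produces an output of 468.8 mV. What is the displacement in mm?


Displacement = Vout / sensitivity.
d = 468.8 / 27.0
d = 17.363 mm

17.363 mm


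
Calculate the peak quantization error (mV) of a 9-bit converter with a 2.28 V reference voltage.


The maximum quantization error is +/- LSB/2.
LSB = Vref / 2^n = 2.28 / 512 = 0.00445312 V
Max error = LSB / 2 = 0.00445312 / 2 = 0.00222656 V
Max error = 2.2266 mV

2.2266 mV


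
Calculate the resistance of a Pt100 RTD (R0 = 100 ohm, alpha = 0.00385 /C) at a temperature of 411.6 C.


The RTD equation: Rt = R0 * (1 + alpha * T).
Rt = 100 * (1 + 0.00385 * 411.6)
Rt = 100 * (1 + 1.58466)
Rt = 100 * 2.58466
Rt = 258.466 ohm

258.466 ohm


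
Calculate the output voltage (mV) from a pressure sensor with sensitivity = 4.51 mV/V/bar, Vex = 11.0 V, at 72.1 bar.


Output = sensitivity * Vex * P.
Vout = 4.51 * 11.0 * 72.1
Vout = 49.61 * 72.1
Vout = 3576.88 mV

3576.88 mV


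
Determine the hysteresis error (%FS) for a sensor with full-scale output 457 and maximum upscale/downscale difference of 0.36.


Hysteresis = (max difference / full scale) * 100%.
H = (0.36 / 457) * 100
H = 0.079 %FS

0.079 %FS


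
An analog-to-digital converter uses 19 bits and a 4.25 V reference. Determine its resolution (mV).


The resolution (LSB) of an ADC is Vref / 2^n.
LSB = 4.25 / 2^19
LSB = 4.25 / 524288
LSB = 8.11e-06 V = 0.00810623 mV

0.00810623 mV


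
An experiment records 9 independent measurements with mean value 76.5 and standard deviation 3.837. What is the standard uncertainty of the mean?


The standard uncertainty for Type A evaluation is u = s / sqrt(n).
u = 3.837 / sqrt(9)
u = 3.837 / 3.0
u = 1.279

1.279


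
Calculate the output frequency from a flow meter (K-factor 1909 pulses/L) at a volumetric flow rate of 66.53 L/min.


Frequency = K * Q / 60 (converting L/min to L/s).
f = 1909 * 66.53 / 60
f = 127005.77 / 60
f = 2116.76 Hz

2116.76 Hz


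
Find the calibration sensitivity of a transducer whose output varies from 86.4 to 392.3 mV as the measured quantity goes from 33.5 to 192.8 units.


Sensitivity = (y2 - y1) / (x2 - x1).
S = (392.3 - 86.4) / (192.8 - 33.5)
S = 305.9 / 159.3
S = 1.9203 mV/unit

1.9203 mV/unit


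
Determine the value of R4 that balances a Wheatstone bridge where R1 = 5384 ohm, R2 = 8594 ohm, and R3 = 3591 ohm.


At balance: R1*R4 = R2*R3, so R4 = R2*R3/R1.
R4 = 8594 * 3591 / 5384
R4 = 30861054 / 5384
R4 = 5731.99 ohm

5731.99 ohm


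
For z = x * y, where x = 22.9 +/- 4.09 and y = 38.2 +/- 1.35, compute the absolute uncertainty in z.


For a product z = x*y, the relative uncertainty is:
uz/z = sqrt((ux/x)^2 + (uy/y)^2)
Relative uncertainties: ux/x = 4.09/22.9 = 0.178603
uy/y = 1.35/38.2 = 0.03534
z = 22.9 * 38.2 = 874.8
uz = 874.8 * sqrt(0.178603^2 + 0.03534^2) = 159.267

159.267


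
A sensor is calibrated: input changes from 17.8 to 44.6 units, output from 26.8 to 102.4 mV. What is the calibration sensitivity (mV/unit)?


Sensitivity = (y2 - y1) / (x2 - x1).
S = (102.4 - 26.8) / (44.6 - 17.8)
S = 75.6 / 26.8
S = 2.8209 mV/unit

2.8209 mV/unit


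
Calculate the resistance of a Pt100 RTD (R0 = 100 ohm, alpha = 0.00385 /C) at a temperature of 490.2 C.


The RTD equation: Rt = R0 * (1 + alpha * T).
Rt = 100 * (1 + 0.00385 * 490.2)
Rt = 100 * (1 + 1.88727)
Rt = 100 * 2.88727
Rt = 288.727 ohm

288.727 ohm


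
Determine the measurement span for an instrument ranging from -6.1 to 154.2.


Span = upper range - lower range.
Span = 154.2 - (-6.1)
Span = 160.3

160.3


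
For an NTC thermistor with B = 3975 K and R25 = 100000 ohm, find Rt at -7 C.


NTC thermistor equation: Rt = R25 * exp(B * (1/T - 1/T25)).
T in Kelvin: 266.15 K, T25 = 298.15 K
1/T - 1/T25 = 1/266.15 - 1/298.15 = 0.00040326
B * (1/T - 1/T25) = 3975 * 0.00040326 = 1.603
Rt = 100000 * exp(1.603) = 496777.3 ohm

496777.3 ohm


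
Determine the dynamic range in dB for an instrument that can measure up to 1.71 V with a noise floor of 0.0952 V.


Dynamic range = 20 * log10(Vmax / Vnoise).
DR = 20 * log10(1.71 / 0.0952)
DR = 20 * log10(17.96)
DR = 25.09 dB

25.09 dB


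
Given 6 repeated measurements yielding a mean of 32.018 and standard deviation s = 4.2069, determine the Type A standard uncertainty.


The standard uncertainty for Type A evaluation is u = s / sqrt(n).
u = 4.2069 / sqrt(6)
u = 4.2069 / 2.4495
u = 1.7175

1.7175


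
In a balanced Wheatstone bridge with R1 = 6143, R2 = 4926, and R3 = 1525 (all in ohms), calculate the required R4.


At balance: R1*R4 = R2*R3, so R4 = R2*R3/R1.
R4 = 4926 * 1525 / 6143
R4 = 7512150 / 6143
R4 = 1222.88 ohm

1222.88 ohm


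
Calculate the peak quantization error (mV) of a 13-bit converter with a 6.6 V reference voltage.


The maximum quantization error is +/- LSB/2.
LSB = Vref / 2^n = 6.6 / 8192 = 0.00080566 V
Max error = LSB / 2 = 0.00080566 / 2 = 0.00040283 V
Max error = 0.4028 mV

0.4028 mV


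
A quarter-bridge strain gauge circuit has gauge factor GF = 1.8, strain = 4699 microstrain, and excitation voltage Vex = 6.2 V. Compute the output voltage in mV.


Quarter bridge output: Vout = (GF * epsilon * Vex) / 4.
Vout = (1.8 * 4699e-6 * 6.2) / 4
Vout = 0.05244084 / 4 V
Vout = 0.01311021 V = 13.1102 mV

13.1102 mV


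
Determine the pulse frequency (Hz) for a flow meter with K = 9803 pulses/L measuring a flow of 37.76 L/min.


Frequency = K * Q / 60 (converting L/min to L/s).
f = 9803 * 37.76 / 60
f = 370161.28 / 60
f = 6169.35 Hz

6169.35 Hz


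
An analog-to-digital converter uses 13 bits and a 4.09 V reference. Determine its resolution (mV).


The resolution (LSB) of an ADC is Vref / 2^n.
LSB = 4.09 / 2^13
LSB = 4.09 / 8192
LSB = 0.00049927 V = 0.49926758 mV

0.49926758 mV


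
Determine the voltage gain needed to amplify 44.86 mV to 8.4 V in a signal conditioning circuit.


Gain = Vout / Vin (converting to same units).
G = 8.4 V / 44.86 mV
G = 8400.0 mV / 44.86 mV
G = 187.25

187.25


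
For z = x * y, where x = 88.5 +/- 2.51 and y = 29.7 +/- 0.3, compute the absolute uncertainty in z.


For a product z = x*y, the relative uncertainty is:
uz/z = sqrt((ux/x)^2 + (uy/y)^2)
Relative uncertainties: ux/x = 2.51/88.5 = 0.028362
uy/y = 0.3/29.7 = 0.010101
z = 88.5 * 29.7 = 2628.4
uz = 2628.4 * sqrt(0.028362^2 + 0.010101^2) = 79.134

79.134


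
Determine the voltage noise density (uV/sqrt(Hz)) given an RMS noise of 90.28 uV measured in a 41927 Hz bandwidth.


Noise spectral density = Vrms / sqrt(BW).
NSD = 90.28 / sqrt(41927)
NSD = 90.28 / 204.7608
NSD = 0.4409 uV/sqrt(Hz)

0.4409 uV/sqrt(Hz)


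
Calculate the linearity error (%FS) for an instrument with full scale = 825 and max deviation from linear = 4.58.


Linearity error = (max deviation / full scale) * 100%.
Linearity = (4.58 / 825) * 100
Linearity = 0.555 %FS

0.555 %FS


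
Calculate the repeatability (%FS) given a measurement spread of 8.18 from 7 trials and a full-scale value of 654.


Repeatability = (spread / full scale) * 100%.
R = (8.18 / 654) * 100
R = 1.251 %FS

1.251 %FS


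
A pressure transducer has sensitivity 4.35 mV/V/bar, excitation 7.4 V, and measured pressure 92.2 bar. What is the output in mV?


Output = sensitivity * Vex * P.
Vout = 4.35 * 7.4 * 92.2
Vout = 32.19 * 92.2
Vout = 2967.92 mV

2967.92 mV


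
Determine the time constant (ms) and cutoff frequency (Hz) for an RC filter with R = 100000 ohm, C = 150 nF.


Time constant: tau = R * C.
tau = 100000 * 1.50e-07 = 0.015 s
tau = 15.0 ms
Cutoff frequency: fc = 1 / (2*pi*R*C).
fc = 1 / (2*pi*0.015) = 10.61 Hz

tau = 15.0 ms, fc = 10.61 Hz


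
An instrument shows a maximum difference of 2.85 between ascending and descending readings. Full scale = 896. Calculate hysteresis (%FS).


Hysteresis = (max difference / full scale) * 100%.
H = (2.85 / 896) * 100
H = 0.318 %FS

0.318 %FS


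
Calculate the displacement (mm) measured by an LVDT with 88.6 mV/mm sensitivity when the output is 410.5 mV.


Displacement = Vout / sensitivity.
d = 410.5 / 88.6
d = 4.633 mm

4.633 mm


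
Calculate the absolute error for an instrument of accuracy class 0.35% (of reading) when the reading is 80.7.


Absolute error = (accuracy% / 100) * reading.
Error = (0.35 / 100) * 80.7
Error = 0.0035 * 80.7
Error = 0.2824

0.2824


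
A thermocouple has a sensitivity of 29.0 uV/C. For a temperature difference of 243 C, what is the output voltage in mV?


The thermocouple output V = sensitivity * dT.
V = 29.0 uV/C * 243 C
V = 7047.0 uV
V = 7.047 mV

7.047 mV


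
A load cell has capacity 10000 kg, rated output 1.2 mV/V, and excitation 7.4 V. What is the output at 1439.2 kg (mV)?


Vout = rated_output * Vex * (load / capacity).
Vout = 1.2 * 7.4 * (1439.2 / 10000)
Vout = 1.2 * 7.4 * 0.14392
Vout = 1.278 mV

1.278 mV


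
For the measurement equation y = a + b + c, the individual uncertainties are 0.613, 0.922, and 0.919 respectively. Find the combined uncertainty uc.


For a sum of independent quantities, uc = sqrt(u1^2 + u2^2 + u3^2).
uc = sqrt(0.613^2 + 0.922^2 + 0.919^2)
uc = sqrt(0.375769 + 0.850084 + 0.844561)
uc = 1.4389

1.4389


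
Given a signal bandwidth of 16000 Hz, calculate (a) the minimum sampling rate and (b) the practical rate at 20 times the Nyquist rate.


By Nyquist theorem, fs_min = 2 * fmax.
fs_min = 2 * 16000 = 32000 Hz
Practical rate = 20 * fs_min = 20 * 32000 = 640000 Hz

fs_min = 32000 Hz, fs_practical = 640000 Hz


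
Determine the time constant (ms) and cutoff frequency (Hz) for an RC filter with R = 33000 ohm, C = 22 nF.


Time constant: tau = R * C.
tau = 33000 * 2.20e-08 = 0.000726 s
tau = 0.726 ms
Cutoff frequency: fc = 1 / (2*pi*R*C).
fc = 1 / (2*pi*0.000726) = 219.22 Hz

tau = 0.726 ms, fc = 219.22 Hz


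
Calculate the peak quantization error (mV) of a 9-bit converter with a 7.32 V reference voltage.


The maximum quantization error is +/- LSB/2.
LSB = Vref / 2^n = 7.32 / 512 = 0.01429688 V
Max error = LSB / 2 = 0.01429688 / 2 = 0.00714844 V
Max error = 7.1484 mV

7.1484 mV


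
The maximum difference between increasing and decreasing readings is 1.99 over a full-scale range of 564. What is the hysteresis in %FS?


Hysteresis = (max difference / full scale) * 100%.
H = (1.99 / 564) * 100
H = 0.353 %FS

0.353 %FS


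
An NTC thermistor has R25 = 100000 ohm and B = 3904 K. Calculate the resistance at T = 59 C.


NTC thermistor equation: Rt = R25 * exp(B * (1/T - 1/T25)).
T in Kelvin: 332.15 K, T25 = 298.15 K
1/T - 1/T25 = 1/332.15 - 1/298.15 = -0.00034333
B * (1/T - 1/T25) = 3904 * -0.00034333 = -1.3404
Rt = 100000 * exp(-1.3404) = 26175.3 ohm

26175.3 ohm


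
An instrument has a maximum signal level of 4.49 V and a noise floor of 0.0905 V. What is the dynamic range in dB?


Dynamic range = 20 * log10(Vmax / Vnoise).
DR = 20 * log10(4.49 / 0.0905)
DR = 20 * log10(49.61)
DR = 33.91 dB

33.91 dB


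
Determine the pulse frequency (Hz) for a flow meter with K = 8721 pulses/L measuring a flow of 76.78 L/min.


Frequency = K * Q / 60 (converting L/min to L/s).
f = 8721 * 76.78 / 60
f = 669598.38 / 60
f = 11159.97 Hz

11159.97 Hz


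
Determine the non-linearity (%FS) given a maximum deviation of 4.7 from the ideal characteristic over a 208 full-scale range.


Linearity error = (max deviation / full scale) * 100%.
Linearity = (4.7 / 208) * 100
Linearity = 2.26 %FS

2.26 %FS


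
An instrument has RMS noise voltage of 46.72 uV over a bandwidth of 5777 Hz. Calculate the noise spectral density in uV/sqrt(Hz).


Noise spectral density = Vrms / sqrt(BW).
NSD = 46.72 / sqrt(5777)
NSD = 46.72 / 76.0066
NSD = 0.6147 uV/sqrt(Hz)

0.6147 uV/sqrt(Hz)


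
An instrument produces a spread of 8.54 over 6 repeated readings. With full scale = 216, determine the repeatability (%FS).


Repeatability = (spread / full scale) * 100%.
R = (8.54 / 216) * 100
R = 3.954 %FS

3.954 %FS


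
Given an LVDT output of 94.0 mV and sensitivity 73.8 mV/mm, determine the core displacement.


Displacement = Vout / sensitivity.
d = 94.0 / 73.8
d = 1.274 mm

1.274 mm


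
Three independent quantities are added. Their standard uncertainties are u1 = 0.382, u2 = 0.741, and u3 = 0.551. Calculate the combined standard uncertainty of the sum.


For a sum of independent quantities, uc = sqrt(u1^2 + u2^2 + u3^2).
uc = sqrt(0.382^2 + 0.741^2 + 0.551^2)
uc = sqrt(0.145924 + 0.549081 + 0.303601)
uc = 0.9993

0.9993


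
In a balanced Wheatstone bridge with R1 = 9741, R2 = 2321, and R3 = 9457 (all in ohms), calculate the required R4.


At balance: R1*R4 = R2*R3, so R4 = R2*R3/R1.
R4 = 2321 * 9457 / 9741
R4 = 21949697 / 9741
R4 = 2253.33 ohm

2253.33 ohm


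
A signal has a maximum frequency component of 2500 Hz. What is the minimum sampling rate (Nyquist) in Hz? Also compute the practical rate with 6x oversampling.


By Nyquist theorem, fs_min = 2 * fmax.
fs_min = 2 * 2500 = 5000 Hz
Practical rate = 6 * fs_min = 6 * 5000 = 30000 Hz

fs_min = 5000 Hz, fs_practical = 30000 Hz


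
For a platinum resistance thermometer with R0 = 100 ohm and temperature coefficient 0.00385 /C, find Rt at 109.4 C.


The RTD equation: Rt = R0 * (1 + alpha * T).
Rt = 100 * (1 + 0.00385 * 109.4)
Rt = 100 * (1 + 0.42119)
Rt = 100 * 1.42119
Rt = 142.119 ohm

142.119 ohm


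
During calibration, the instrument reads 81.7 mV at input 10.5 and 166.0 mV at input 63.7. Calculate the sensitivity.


Sensitivity = (y2 - y1) / (x2 - x1).
S = (166.0 - 81.7) / (63.7 - 10.5)
S = 84.3 / 53.2
S = 1.5846 mV/unit

1.5846 mV/unit


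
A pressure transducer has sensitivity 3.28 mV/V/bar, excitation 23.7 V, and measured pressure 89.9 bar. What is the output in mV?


Output = sensitivity * Vex * P.
Vout = 3.28 * 23.7 * 89.9
Vout = 77.736 * 89.9
Vout = 6988.47 mV

6988.47 mV


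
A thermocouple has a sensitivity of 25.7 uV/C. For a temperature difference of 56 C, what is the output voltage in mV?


The thermocouple output V = sensitivity * dT.
V = 25.7 uV/C * 56 C
V = 1439.2 uV
V = 1.439 mV

1.439 mV


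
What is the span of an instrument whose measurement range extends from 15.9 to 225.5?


Span = upper range - lower range.
Span = 225.5 - (15.9)
Span = 209.6

209.6


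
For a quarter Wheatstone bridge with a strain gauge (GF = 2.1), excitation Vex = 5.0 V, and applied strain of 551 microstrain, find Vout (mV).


Quarter bridge output: Vout = (GF * epsilon * Vex) / 4.
Vout = (2.1 * 551e-6 * 5.0) / 4
Vout = 0.0057855 / 4 V
Vout = 0.00144638 V = 1.4464 mV

1.4464 mV


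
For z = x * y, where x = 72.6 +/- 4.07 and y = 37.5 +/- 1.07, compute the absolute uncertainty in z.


For a product z = x*y, the relative uncertainty is:
uz/z = sqrt((ux/x)^2 + (uy/y)^2)
Relative uncertainties: ux/x = 4.07/72.6 = 0.056061
uy/y = 1.07/37.5 = 0.028533
z = 72.6 * 37.5 = 2722.5
uz = 2722.5 * sqrt(0.056061^2 + 0.028533^2) = 171.257

171.257


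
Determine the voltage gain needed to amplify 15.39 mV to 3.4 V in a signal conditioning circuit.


Gain = Vout / Vin (converting to same units).
G = 3.4 V / 15.39 mV
G = 3400.0 mV / 15.39 mV
G = 220.92

220.92


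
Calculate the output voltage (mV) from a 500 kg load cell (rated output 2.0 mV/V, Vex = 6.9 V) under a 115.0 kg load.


Vout = rated_output * Vex * (load / capacity).
Vout = 2.0 * 6.9 * (115.0 / 500)
Vout = 2.0 * 6.9 * 0.23
Vout = 3.174 mV

3.174 mV


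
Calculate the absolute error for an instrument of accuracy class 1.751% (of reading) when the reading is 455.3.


Absolute error = (accuracy% / 100) * reading.
Error = (1.751 / 100) * 455.3
Error = 0.01751 * 455.3
Error = 7.9723

7.9723


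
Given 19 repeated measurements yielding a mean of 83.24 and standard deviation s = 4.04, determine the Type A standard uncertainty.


The standard uncertainty for Type A evaluation is u = s / sqrt(n).
u = 4.04 / sqrt(19)
u = 4.04 / 4.3589
u = 0.9268

0.9268


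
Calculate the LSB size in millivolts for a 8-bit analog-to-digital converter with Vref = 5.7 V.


The resolution (LSB) of an ADC is Vref / 2^n.
LSB = 5.7 / 2^8
LSB = 5.7 / 256
LSB = 0.02226563 V = 22.265625 mV

22.265625 mV


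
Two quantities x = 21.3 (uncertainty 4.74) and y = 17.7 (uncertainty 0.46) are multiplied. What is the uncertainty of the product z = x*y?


For a product z = x*y, the relative uncertainty is:
uz/z = sqrt((ux/x)^2 + (uy/y)^2)
Relative uncertainties: ux/x = 4.74/21.3 = 0.222535
uy/y = 0.46/17.7 = 0.025989
z = 21.3 * 17.7 = 377.0
uz = 377.0 * sqrt(0.222535^2 + 0.025989^2) = 84.468

84.468


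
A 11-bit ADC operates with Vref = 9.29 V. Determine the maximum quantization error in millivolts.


The maximum quantization error is +/- LSB/2.
LSB = Vref / 2^n = 9.29 / 2048 = 0.00453613 V
Max error = LSB / 2 = 0.00453613 / 2 = 0.00226807 V
Max error = 2.2681 mV

2.2681 mV


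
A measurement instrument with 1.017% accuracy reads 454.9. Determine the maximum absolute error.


Absolute error = (accuracy% / 100) * reading.
Error = (1.017 / 100) * 454.9
Error = 0.01017 * 454.9
Error = 4.6263

4.6263


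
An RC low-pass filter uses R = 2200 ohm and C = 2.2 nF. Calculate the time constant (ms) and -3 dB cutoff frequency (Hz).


Time constant: tau = R * C.
tau = 2200 * 2.20e-09 = 4.84e-06 s
tau = 0.0048 ms
Cutoff frequency: fc = 1 / (2*pi*R*C).
fc = 1 / (2*pi*4.84e-06) = 32883.25 Hz

tau = 0.0048 ms, fc = 32883.25 Hz


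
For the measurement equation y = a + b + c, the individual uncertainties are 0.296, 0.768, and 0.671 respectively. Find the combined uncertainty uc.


For a sum of independent quantities, uc = sqrt(u1^2 + u2^2 + u3^2).
uc = sqrt(0.296^2 + 0.768^2 + 0.671^2)
uc = sqrt(0.087616 + 0.589824 + 0.450241)
uc = 1.0619

1.0619


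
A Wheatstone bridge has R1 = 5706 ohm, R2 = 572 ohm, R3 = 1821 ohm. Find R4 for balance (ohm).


At balance: R1*R4 = R2*R3, so R4 = R2*R3/R1.
R4 = 572 * 1821 / 5706
R4 = 1041612 / 5706
R4 = 182.55 ohm

182.55 ohm


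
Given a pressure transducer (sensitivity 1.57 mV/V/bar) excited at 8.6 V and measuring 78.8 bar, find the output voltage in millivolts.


Output = sensitivity * Vex * P.
Vout = 1.57 * 8.6 * 78.8
Vout = 13.502 * 78.8
Vout = 1063.96 mV

1063.96 mV


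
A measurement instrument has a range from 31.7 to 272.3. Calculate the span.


Span = upper range - lower range.
Span = 272.3 - (31.7)
Span = 240.6

240.6


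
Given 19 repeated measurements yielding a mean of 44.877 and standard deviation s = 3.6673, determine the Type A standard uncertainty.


The standard uncertainty for Type A evaluation is u = s / sqrt(n).
u = 3.6673 / sqrt(19)
u = 3.6673 / 4.3589
u = 0.8413

0.8413


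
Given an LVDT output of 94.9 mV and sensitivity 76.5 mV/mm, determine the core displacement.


Displacement = Vout / sensitivity.
d = 94.9 / 76.5
d = 1.241 mm

1.241 mm


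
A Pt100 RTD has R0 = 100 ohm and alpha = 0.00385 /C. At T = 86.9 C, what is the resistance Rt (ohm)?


The RTD equation: Rt = R0 * (1 + alpha * T).
Rt = 100 * (1 + 0.00385 * 86.9)
Rt = 100 * (1 + 0.334565)
Rt = 100 * 1.334565
Rt = 133.457 ohm

133.457 ohm


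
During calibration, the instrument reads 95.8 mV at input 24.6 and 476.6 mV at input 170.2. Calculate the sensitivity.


Sensitivity = (y2 - y1) / (x2 - x1).
S = (476.6 - 95.8) / (170.2 - 24.6)
S = 380.8 / 145.6
S = 2.6154 mV/unit

2.6154 mV/unit


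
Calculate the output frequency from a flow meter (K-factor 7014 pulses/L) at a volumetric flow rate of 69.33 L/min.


Frequency = K * Q / 60 (converting L/min to L/s).
f = 7014 * 69.33 / 60
f = 486280.62 / 60
f = 8104.68 Hz

8104.68 Hz


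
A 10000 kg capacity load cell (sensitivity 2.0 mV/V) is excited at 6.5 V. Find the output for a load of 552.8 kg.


Vout = rated_output * Vex * (load / capacity).
Vout = 2.0 * 6.5 * (552.8 / 10000)
Vout = 2.0 * 6.5 * 0.05528
Vout = 0.719 mV

0.719 mV


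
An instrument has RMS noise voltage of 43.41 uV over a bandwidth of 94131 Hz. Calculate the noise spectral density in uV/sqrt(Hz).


Noise spectral density = Vrms / sqrt(BW).
NSD = 43.41 / sqrt(94131)
NSD = 43.41 / 306.8078
NSD = 0.1415 uV/sqrt(Hz)

0.1415 uV/sqrt(Hz)


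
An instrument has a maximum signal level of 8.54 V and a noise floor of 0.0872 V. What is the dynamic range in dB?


Dynamic range = 20 * log10(Vmax / Vnoise).
DR = 20 * log10(8.54 / 0.0872)
DR = 20 * log10(97.94)
DR = 39.82 dB

39.82 dB


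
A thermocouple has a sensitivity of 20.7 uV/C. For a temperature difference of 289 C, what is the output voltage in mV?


The thermocouple output V = sensitivity * dT.
V = 20.7 uV/C * 289 C
V = 5982.3 uV
V = 5.982 mV

5.982 mV


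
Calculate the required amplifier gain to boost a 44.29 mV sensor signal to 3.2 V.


Gain = Vout / Vin (converting to same units).
G = 3.2 V / 44.29 mV
G = 3200.0 mV / 44.29 mV
G = 72.25

72.25


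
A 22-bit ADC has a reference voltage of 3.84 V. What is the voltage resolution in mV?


The resolution (LSB) of an ADC is Vref / 2^n.
LSB = 3.84 / 2^22
LSB = 3.84 / 4194304
LSB = 9.2e-07 V = 0.00091553 mV

0.00091553 mV


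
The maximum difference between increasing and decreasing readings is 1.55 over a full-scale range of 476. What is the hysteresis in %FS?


Hysteresis = (max difference / full scale) * 100%.
H = (1.55 / 476) * 100
H = 0.326 %FS

0.326 %FS


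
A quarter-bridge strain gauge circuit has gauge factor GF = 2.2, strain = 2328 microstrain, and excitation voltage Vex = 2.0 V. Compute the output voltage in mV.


Quarter bridge output: Vout = (GF * epsilon * Vex) / 4.
Vout = (2.2 * 2328e-6 * 2.0) / 4
Vout = 0.0102432 / 4 V
Vout = 0.0025608 V = 2.5608 mV

2.5608 mV


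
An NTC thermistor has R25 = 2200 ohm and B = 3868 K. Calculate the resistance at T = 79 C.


NTC thermistor equation: Rt = R25 * exp(B * (1/T - 1/T25)).
T in Kelvin: 352.15 K, T25 = 298.15 K
1/T - 1/T25 = 1/352.15 - 1/298.15 = -0.00051432
B * (1/T - 1/T25) = 3868 * -0.00051432 = -1.9894
Rt = 2200 * exp(-1.9894) = 300.9 ohm

300.9 ohm


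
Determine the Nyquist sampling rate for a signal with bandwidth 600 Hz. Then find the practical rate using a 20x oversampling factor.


By Nyquist theorem, fs_min = 2 * fmax.
fs_min = 2 * 600 = 1200 Hz
Practical rate = 20 * fs_min = 20 * 1200 = 24000 Hz

fs_min = 1200 Hz, fs_practical = 24000 Hz


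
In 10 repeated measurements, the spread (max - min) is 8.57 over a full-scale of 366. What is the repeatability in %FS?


Repeatability = (spread / full scale) * 100%.
R = (8.57 / 366) * 100
R = 2.342 %FS

2.342 %FS


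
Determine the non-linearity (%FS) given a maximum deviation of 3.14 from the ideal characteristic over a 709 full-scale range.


Linearity error = (max deviation / full scale) * 100%.
Linearity = (3.14 / 709) * 100
Linearity = 0.443 %FS

0.443 %FS


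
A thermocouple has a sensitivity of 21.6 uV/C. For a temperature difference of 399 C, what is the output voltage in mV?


The thermocouple output V = sensitivity * dT.
V = 21.6 uV/C * 399 C
V = 8618.4 uV
V = 8.618 mV

8.618 mV


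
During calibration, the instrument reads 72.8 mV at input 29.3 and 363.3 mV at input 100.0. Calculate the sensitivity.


Sensitivity = (y2 - y1) / (x2 - x1).
S = (363.3 - 72.8) / (100.0 - 29.3)
S = 290.5 / 70.7
S = 4.1089 mV/unit

4.1089 mV/unit


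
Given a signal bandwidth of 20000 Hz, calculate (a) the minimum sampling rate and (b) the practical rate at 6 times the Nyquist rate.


By Nyquist theorem, fs_min = 2 * fmax.
fs_min = 2 * 20000 = 40000 Hz
Practical rate = 6 * fs_min = 6 * 40000 = 240000 Hz

fs_min = 40000 Hz, fs_practical = 240000 Hz


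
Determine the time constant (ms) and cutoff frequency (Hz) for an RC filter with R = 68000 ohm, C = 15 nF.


Time constant: tau = R * C.
tau = 68000 * 1.50e-08 = 0.00102 s
tau = 1.02 ms
Cutoff frequency: fc = 1 / (2*pi*R*C).
fc = 1 / (2*pi*0.00102) = 156.03 Hz

tau = 1.02 ms, fc = 156.03 Hz


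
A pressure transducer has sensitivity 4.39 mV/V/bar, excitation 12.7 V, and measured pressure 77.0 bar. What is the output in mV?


Output = sensitivity * Vex * P.
Vout = 4.39 * 12.7 * 77.0
Vout = 55.753 * 77.0
Vout = 4292.98 mV

4292.98 mV


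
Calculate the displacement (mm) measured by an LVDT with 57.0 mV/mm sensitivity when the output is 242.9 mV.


Displacement = Vout / sensitivity.
d = 242.9 / 57.0
d = 4.261 mm

4.261 mm


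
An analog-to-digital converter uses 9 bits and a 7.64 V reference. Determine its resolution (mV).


The resolution (LSB) of an ADC is Vref / 2^n.
LSB = 7.64 / 2^9
LSB = 7.64 / 512
LSB = 0.01492187 V = 14.921875 mV

14.921875 mV


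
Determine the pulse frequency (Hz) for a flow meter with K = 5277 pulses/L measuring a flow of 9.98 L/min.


Frequency = K * Q / 60 (converting L/min to L/s).
f = 5277 * 9.98 / 60
f = 52664.46 / 60
f = 877.74 Hz

877.74 Hz


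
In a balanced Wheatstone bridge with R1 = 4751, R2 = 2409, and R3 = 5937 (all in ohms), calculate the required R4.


At balance: R1*R4 = R2*R3, so R4 = R2*R3/R1.
R4 = 2409 * 5937 / 4751
R4 = 14302233 / 4751
R4 = 3010.36 ohm

3010.36 ohm


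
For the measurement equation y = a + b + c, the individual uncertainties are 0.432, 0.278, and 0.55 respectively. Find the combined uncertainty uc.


For a sum of independent quantities, uc = sqrt(u1^2 + u2^2 + u3^2).
uc = sqrt(0.432^2 + 0.278^2 + 0.55^2)
uc = sqrt(0.186624 + 0.077284 + 0.3025)
uc = 0.7526

0.7526


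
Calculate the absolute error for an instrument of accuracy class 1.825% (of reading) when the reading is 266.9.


Absolute error = (accuracy% / 100) * reading.
Error = (1.825 / 100) * 266.9
Error = 0.01825 * 266.9
Error = 4.8709

4.8709
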